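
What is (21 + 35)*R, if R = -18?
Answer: -1008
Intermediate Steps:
(21 + 35)*R = (21 + 35)*(-18) = 56*(-18) = -1008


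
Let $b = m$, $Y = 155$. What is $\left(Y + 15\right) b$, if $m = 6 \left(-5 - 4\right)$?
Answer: $-9180$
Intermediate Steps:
$m = -54$ ($m = 6 \left(-9\right) = -54$)
$b = -54$
$\left(Y + 15\right) b = \left(155 + 15\right) \left(-54\right) = 170 \left(-54\right) = -9180$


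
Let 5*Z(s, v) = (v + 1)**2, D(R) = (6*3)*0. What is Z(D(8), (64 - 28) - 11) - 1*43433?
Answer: -216489/5 ≈ -43298.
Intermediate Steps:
D(R) = 0 (D(R) = 18*0 = 0)
Z(s, v) = (1 + v)**2/5 (Z(s, v) = (v + 1)**2/5 = (1 + v)**2/5)
Z(D(8), (64 - 28) - 11) - 1*43433 = (1 + ((64 - 28) - 11))**2/5 - 1*43433 = (1 + (36 - 11))**2/5 - 43433 = (1 + 25)**2/5 - 43433 = (1/5)*26**2 - 43433 = (1/5)*676 - 43433 = 676/5 - 43433 = -216489/5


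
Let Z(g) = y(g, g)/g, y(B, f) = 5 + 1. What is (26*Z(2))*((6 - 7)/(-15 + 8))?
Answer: 78/7 ≈ 11.143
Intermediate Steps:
y(B, f) = 6
Z(g) = 6/g
(26*Z(2))*((6 - 7)/(-15 + 8)) = (26*(6/2))*((6 - 7)/(-15 + 8)) = (26*(6*(½)))*(-1/(-7)) = (26*3)*(-1*(-⅐)) = 78*(⅐) = 78/7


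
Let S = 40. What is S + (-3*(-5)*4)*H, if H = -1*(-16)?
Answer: 1000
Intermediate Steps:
H = 16
S + (-3*(-5)*4)*H = 40 + (-3*(-5)*4)*16 = 40 + (15*4)*16 = 40 + 60*16 = 40 + 960 = 1000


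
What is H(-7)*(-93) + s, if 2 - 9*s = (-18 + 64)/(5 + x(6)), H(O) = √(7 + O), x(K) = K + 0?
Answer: -8/33 ≈ -0.24242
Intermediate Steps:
x(K) = K
s = -8/33 (s = 2/9 - (-18 + 64)/(9*(5 + 6)) = 2/9 - 46/(9*11) = 2/9 - ⅑*46/11 = 2/9 - 46/99 = -8/33 ≈ -0.24242)
H(-7)*(-93) + s = √(7 - 7)*(-93) - 8/33 = √0*(-93) - 8/33 = 0*(-93) - 8/33 = 0 - 8/33 = -8/33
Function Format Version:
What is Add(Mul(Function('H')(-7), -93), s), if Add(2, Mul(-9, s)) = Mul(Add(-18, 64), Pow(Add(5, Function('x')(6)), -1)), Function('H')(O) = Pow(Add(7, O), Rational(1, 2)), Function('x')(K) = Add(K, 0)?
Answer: Rational(-8, 33) ≈ -0.24242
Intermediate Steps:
Function('x')(K) = K
s = Rational(-8, 33) (s = Add(Rational(2, 9), Mul(Rational(-1, 9), Mul(Add(-18, 64), Pow(Add(5, 6), -1)))) = Add(Rational(2, 9), Mul(Rational(-1, 9), Mul(46, Pow(11, -1)))) = Add(Rational(2, 9), Mul(Rational(-1, 9), Mul(46, Rational(1, 11)))) = Add(Rational(2, 9), Mul(Rational(-1, 9), Rational(46, 11))) = Add(Rational(2, 9), Rational(-46, 99)) = Rational(-8, 33) ≈ -0.24242)
Add(Mul(Function('H')(-7), -93), s) = Add(Mul(Pow(Add(7, -7), Rational(1, 2)), -93), Rational(-8, 33)) = Add(Mul(Pow(0, Rational(1, 2)), -93), Rational(-8, 33)) = Add(Mul(0, -93), Rational(-8, 33)) = Add(0, Rational(-8, 33)) = Rational(-8, 33)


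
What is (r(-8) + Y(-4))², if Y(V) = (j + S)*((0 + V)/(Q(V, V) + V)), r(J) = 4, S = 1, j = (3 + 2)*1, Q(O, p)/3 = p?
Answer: 121/4 ≈ 30.250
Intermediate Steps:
Q(O, p) = 3*p
j = 5 (j = 5*1 = 5)
Y(V) = 3/2 (Y(V) = (5 + 1)*((0 + V)/(3*V + V)) = 6*(V/((4*V))) = 6*(V*(1/(4*V))) = 6*(¼) = 3/2)
(r(-8) + Y(-4))² = (4 + 3/2)² = (11/2)² = 121/4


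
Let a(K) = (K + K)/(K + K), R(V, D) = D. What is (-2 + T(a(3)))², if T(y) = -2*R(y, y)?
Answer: 16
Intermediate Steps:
a(K) = 1 (a(K) = (2*K)/((2*K)) = (2*K)*(1/(2*K)) = 1)
T(y) = -2*y
(-2 + T(a(3)))² = (-2 - 2*1)² = (-2 - 2)² = (-4)² = 16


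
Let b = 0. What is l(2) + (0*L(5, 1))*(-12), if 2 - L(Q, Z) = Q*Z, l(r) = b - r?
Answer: -2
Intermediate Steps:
l(r) = -r (l(r) = 0 - r = -r)
L(Q, Z) = 2 - Q*Z
l(2) + (0*L(5, 1))*(-12) = -1*2 + (0*(2 - 1*5*1))*(-12) = -2 + (0*(2 - 5))*(-12) = -2 + (0*(-3))*(-12) = -2 + 0*(-12) = -2 + 0 = -2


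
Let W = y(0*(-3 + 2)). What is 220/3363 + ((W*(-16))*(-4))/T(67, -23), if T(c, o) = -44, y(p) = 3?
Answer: -159004/36993 ≈ -4.2982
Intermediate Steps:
W = 3
220/3363 + ((W*(-16))*(-4))/T(67, -23) = 220/3363 + ((3*(-16))*(-4))/(-44) = 220*(1/3363) - 48*(-4)*(-1/44) = 220/3363 + 192*(-1/44) = 220/3363 - 48/11 = -159004/36993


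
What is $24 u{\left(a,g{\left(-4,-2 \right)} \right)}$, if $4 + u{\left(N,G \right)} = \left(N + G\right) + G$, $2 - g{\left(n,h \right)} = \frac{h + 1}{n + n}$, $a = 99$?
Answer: $2370$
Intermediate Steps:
$g{\left(n,h \right)} = 2 - \frac{1 + h}{2 n}$ ($g{\left(n,h \right)} = 2 - \frac{h + 1}{n + n} = 2 - \frac{1 + h}{2 n}$)
$u{\left(N,G \right)} = -4 + N + 2 G$ ($u{\left(N,G \right)} = -4 + \left(\left(N + G\right) + G\right) = -4 + \left(\left(G + N\right) + G\right) = -4 + \left(N + 2 G\right) = -4 + N + 2 G$)
$24 u{\left(a,g{\left(-4,-2 \right)} \right)} = 24 \left(-4 + 99 + 2 \frac{-1 - -2 + 4 \left(-4\right)}{2 \left(-4\right)}\right) = 24 \left(-4 + 99 + 2 \cdot \frac{1}{2} \left(- \frac{1}{4}\right) \left(-1 + 2 - 16\right)\right) = 24 \left(-4 + 99 + 2 \cdot \frac{1}{2} \left(- \frac{1}{4}\right) \left(-15\right)\right) = 24 \left(-4 + 99 + 2 \cdot \frac{15}{8}\right) = 24 \left(-4 + 99 + \frac{15}{4}\right) = 24 \cdot \frac{395}{4} = 2370$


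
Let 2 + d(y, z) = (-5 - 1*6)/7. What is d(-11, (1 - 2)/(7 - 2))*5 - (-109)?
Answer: 638/7 ≈ 91.143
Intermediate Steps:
d(y, z) = -25/7 (d(y, z) = -2 + (-5 - 1*6)/7 = -2 + (-5 - 6)*(⅐) = -2 - 11*⅐ = -2 - 11/7 = -25/7)
d(-11, (1 - 2)/(7 - 2))*5 - (-109) = -25/7*5 - (-109) = -125/7 - 1*(-109) = -125/7 + 109 = 638/7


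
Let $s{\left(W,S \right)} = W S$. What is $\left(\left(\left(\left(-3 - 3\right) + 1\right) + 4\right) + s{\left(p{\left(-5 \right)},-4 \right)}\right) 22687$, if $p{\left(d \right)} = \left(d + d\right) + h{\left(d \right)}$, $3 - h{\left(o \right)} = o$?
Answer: $158809$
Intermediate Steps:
$h{\left(o \right)} = 3 - o$
$p{\left(d \right)} = 3 + d$ ($p{\left(d \right)} = \left(d + d\right) - \left(-3 + d\right) = 2 d - \left(-3 + d\right) = 3 + d$)
$s{\left(W,S \right)} = S W$
$\left(\left(\left(\left(-3 - 3\right) + 1\right) + 4\right) + s{\left(p{\left(-5 \right)},-4 \right)}\right) 22687 = \left(\left(\left(\left(-3 - 3\right) + 1\right) + 4\right) - 4 \left(3 - 5\right)\right) 22687 = \left(\left(\left(-6 + 1\right) + 4\right) - -8\right) 22687 = \left(\left(-5 + 4\right) + 8\right) 22687 = \left(-1 + 8\right) 22687 = 7 \cdot 22687 = 158809$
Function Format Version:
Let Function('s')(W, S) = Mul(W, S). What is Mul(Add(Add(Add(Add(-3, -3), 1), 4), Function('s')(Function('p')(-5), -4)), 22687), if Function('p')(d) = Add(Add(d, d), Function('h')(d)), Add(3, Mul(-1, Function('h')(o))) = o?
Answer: 158809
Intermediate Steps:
Function('h')(o) = Add(3, Mul(-1, o))
Function('p')(d) = Add(3, d) (Function('p')(d) = Add(Add(d, d), Add(3, Mul(-1, d))) = Add(Mul(2, d), Add(3, Mul(-1, d))) = Add(3, d))
Function('s')(W, S) = Mul(S, W)
Mul(Add(Add(Add(Add(-3, -3), 1), 4), Function('s')(Function('p')(-5), -4)), 22687) = Mul(Add(Add(Add(Add(-3, -3), 1), 4), Mul(-4, Add(3, -5))), 22687) = Mul(Add(Add(Add(-6, 1), 4), Mul(-4, -2)), 22687) = Mul(Add(Add(-5, 4), 8), 22687) = Mul(Add(-1, 8), 22687) = Mul(7, 22687) = 158809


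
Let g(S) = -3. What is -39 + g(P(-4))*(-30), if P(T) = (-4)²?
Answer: 51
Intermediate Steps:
P(T) = 16
-39 + g(P(-4))*(-30) = -39 - 3*(-30) = -39 + 90 = 51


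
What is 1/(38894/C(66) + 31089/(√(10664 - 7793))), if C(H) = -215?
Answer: 2667544990/4481619429741 + 479029675*√319/4481619429741 ≈ 0.0025043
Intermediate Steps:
1/(38894/C(66) + 31089/(√(10664 - 7793))) = 1/(38894/(-215) + 31089/(√(10664 - 7793))) = 1/(38894*(-1/215) + 31089/(√2871)) = 1/(-38894/215 + 31089/((3*√319))) = 1/(-38894/215 + 31089*(√319/957)) = 1/(-38894/215 + 10363*√319/319)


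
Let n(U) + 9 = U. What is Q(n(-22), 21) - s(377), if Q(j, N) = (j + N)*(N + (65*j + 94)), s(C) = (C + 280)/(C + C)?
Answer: 14325343/754 ≈ 18999.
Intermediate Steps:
s(C) = (280 + C)/(2*C) (s(C) = (280 + C)/((2*C)) = (280 + C)*(1/(2*C)) = (280 + C)/(2*C))
n(U) = -9 + U
Q(j, N) = (N + j)*(94 + N + 65*j) (Q(j, N) = (N + j)*(N + (94 + 65*j)) = (N + j)*(94 + N + 65*j))
Q(n(-22), 21) - s(377) = (21**2 + 65*(-9 - 22)**2 + 94*21 + 94*(-9 - 22) + 66*21*(-9 - 22)) - (280 + 377)/(2*377) = (441 + 65*(-31)**2 + 1974 + 94*(-31) + 66*21*(-31)) - 657/(2*377) = (441 + 65*961 + 1974 - 2914 - 42966) - 1*657/754 = (441 + 62465 + 1974 - 2914 - 42966) - 657/754 = 19000 - 657/754 = 14325343/754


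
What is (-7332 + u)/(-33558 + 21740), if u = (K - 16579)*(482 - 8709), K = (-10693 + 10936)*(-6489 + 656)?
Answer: -5898747107/5909 ≈ -9.9827e+5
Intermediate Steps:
K = -1417419 (K = 243*(-5833) = -1417419)
u = 11797501546 (u = (-1417419 - 16579)*(482 - 8709) = -1433998*(-8227) = 11797501546)
(-7332 + u)/(-33558 + 21740) = (-7332 + 11797501546)/(-33558 + 21740) = 11797494214/(-11818) = 11797494214*(-1/11818) = -5898747107/5909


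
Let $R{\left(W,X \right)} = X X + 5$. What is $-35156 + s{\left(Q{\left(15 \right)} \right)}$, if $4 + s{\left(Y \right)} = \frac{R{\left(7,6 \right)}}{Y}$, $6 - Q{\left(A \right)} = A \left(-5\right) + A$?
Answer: $- \frac{2320519}{66} \approx -35159.0$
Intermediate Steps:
$R{\left(W,X \right)} = 5 + X^{2}$ ($R{\left(W,X \right)} = X^{2} + 5 = 5 + X^{2}$)
$Q{\left(A \right)} = 6 + 4 A$ ($Q{\left(A \right)} = 6 - \left(A \left(-5\right) + A\right) = 6 - \left(- 5 A + A\right) = 6 - - 4 A = 6 + 4 A$)
$s{\left(Y \right)} = -4 + \frac{41}{Y}$ ($s{\left(Y \right)} = -4 + \frac{5 + 6^{2}}{Y} = -4 + \frac{5 + 36}{Y} = -4 + \frac{41}{Y}$)
$-35156 + s{\left(Q{\left(15 \right)} \right)} = -35156 - \left(4 - \frac{41}{6 + 4 \cdot 15}\right) = -35156 - \left(4 - \frac{41}{6 + 60}\right) = -35156 - \left(4 - \frac{41}{66}\right) = -35156 + \left(-4 + 41 \cdot \frac{1}{66}\right) = -35156 + \left(-4 + \frac{41}{66}\right) = -35156 - \frac{223}{66} = - \frac{2320519}{66}$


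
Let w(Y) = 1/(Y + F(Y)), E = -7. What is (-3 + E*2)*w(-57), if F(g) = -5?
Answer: 17/62 ≈ 0.27419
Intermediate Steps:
w(Y) = 1/(-5 + Y) (w(Y) = 1/(Y - 5) = 1/(-5 + Y))
(-3 + E*2)*w(-57) = (-3 - 7*2)/(-5 - 57) = (-3 - 14)/(-62) = -17*(-1/62) = 17/62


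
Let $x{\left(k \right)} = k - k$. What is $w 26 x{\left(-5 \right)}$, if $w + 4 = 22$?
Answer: $0$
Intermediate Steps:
$w = 18$ ($w = -4 + 22 = 18$)
$x{\left(k \right)} = 0$
$w 26 x{\left(-5 \right)} = 18 \cdot 26 \cdot 0 = 468 \cdot 0 = 0$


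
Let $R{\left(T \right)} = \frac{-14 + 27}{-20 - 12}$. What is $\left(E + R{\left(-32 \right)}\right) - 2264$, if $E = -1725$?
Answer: $- \frac{127661}{32} \approx -3989.4$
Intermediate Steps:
$R{\left(T \right)} = - \frac{13}{32}$ ($R{\left(T \right)} = \frac{13}{-32} = 13 \left(- \frac{1}{32}\right) = - \frac{13}{32}$)
$\left(E + R{\left(-32 \right)}\right) - 2264 = \left(-1725 - \frac{13}{32}\right) - 2264 = - \frac{55213}{32} - 2264 = - \frac{127661}{32}$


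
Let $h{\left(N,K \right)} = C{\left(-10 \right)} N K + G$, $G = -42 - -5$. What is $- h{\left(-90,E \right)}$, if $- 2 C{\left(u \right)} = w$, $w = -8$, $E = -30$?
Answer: $-10763$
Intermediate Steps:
$C{\left(u \right)} = 4$ ($C{\left(u \right)} = \left(- \frac{1}{2}\right) \left(-8\right) = 4$)
$G = -37$ ($G = -42 + 5 = -37$)
$h{\left(N,K \right)} = -37 + 4 K N$ ($h{\left(N,K \right)} = 4 N K - 37 = 4 K N - 37 = -37 + 4 K N$)
$- h{\left(-90,E \right)} = - (-37 + 4 \left(-30\right) \left(-90\right)) = - (-37 + 10800) = \left(-1\right) 10763 = -10763$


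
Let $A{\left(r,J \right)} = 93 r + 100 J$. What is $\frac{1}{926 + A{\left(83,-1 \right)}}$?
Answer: $\frac{1}{8545} \approx 0.00011703$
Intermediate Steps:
$\frac{1}{926 + A{\left(83,-1 \right)}} = \frac{1}{926 + \left(93 \cdot 83 + 100 \left(-1\right)\right)} = \frac{1}{926 + \left(7719 - 100\right)} = \frac{1}{926 + 7619} = \frac{1}{8545}$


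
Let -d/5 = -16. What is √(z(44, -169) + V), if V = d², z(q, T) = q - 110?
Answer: √6334 ≈ 79.586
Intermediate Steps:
z(q, T) = -110 + q
d = 80 (d = -5*(-16) = 80)
V = 6400 (V = 80² = 6400)
√(z(44, -169) + V) = √((-110 + 44) + 6400) = √(-66 + 6400) = √6334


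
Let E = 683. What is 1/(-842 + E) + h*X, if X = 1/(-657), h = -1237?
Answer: 65342/34821 ≈ 1.8765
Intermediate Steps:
X = -1/657 ≈ -0.0015221
1/(-842 + E) + h*X = 1/(-842 + 683) - 1237*(-1/657) = 1/(-159) + 1237/657 = -1/159 + 1237/657 = 65342/34821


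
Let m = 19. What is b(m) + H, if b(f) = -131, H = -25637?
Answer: -25768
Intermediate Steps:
b(m) + H = -131 - 25637 = -25768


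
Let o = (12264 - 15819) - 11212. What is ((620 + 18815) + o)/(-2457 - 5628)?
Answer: -1556/2695 ≈ -0.57737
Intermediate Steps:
o = -14767 (o = -3555 - 11212 = -14767)
((620 + 18815) + o)/(-2457 - 5628) = ((620 + 18815) - 14767)/(-2457 - 5628) = (19435 - 14767)/(-8085) = 4668*(-1/8085) = -1556/2695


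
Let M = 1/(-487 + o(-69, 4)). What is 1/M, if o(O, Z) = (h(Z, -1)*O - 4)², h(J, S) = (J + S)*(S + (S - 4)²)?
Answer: 24720297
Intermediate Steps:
h(J, S) = (J + S)*(S + (-4 + S)²)
o(O, Z) = (-4 + O*(-24 + 24*Z))² (o(O, Z) = (((-1)² + Z*(-1) + Z*(-4 - 1)² - (-4 - 1)²)*O - 4)² = ((1 - Z + Z*(-5)² - 1*(-5)²)*O - 4)² = ((1 - Z + Z*25 - 1*25)*O - 4)² = ((1 - Z + 25*Z - 25)*O - 4)² = ((-24 + 24*Z)*O - 4)² = (O*(-24 + 24*Z) - 4)² = (-4 + O*(-24 + 24*Z))²)
M = 1/24720297 (M = 1/(-487 + 16*(-1 + 6*(-69)*(-1 + 4))²) = 1/(-487 + 16*(-1 + 6*(-69)*3)²) = 1/(-487 + 16*(-1 - 1242)²) = 1/(-487 + 16*(-1243)²) = 1/(-487 + 16*1545049) = 1/(-487 + 24720784) = 1/24720297 ≈ 4.0453e-8)
1/M = 1/(1/24720297) = 24720297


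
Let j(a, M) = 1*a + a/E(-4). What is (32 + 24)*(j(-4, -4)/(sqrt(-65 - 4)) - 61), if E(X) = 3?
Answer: -3416 + 896*I*sqrt(69)/207 ≈ -3416.0 + 35.955*I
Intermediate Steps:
j(a, M) = 4*a/3 (j(a, M) = 1*a + a/3 = a + a*(1/3) = a + a/3 = 4*a/3)
(32 + 24)*(j(-4, -4)/(sqrt(-65 - 4)) - 61) = (32 + 24)*(((4/3)*(-4))/(sqrt(-65 - 4)) - 61) = 56*(-16*(-I*sqrt(69)/69)/3 - 61) = 56*(-(-16)*I*sqrt(69)/207 - 61) = 56*(16*I*sqrt(69)/207 - 61) = 56*(-61 + 16*I*sqrt(69)/207) = -3416 + 896*I*sqrt(69)/207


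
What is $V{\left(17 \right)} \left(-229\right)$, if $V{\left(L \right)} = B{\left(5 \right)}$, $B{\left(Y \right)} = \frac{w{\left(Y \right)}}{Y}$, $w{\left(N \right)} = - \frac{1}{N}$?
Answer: $\frac{229}{25} \approx 9.16$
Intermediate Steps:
$B{\left(Y \right)} = - \frac{1}{Y^{2}}$ ($B{\left(Y \right)} = \frac{\left(-1\right) \frac{1}{Y}}{Y} = - \frac{1}{Y^{2}}$)
$V{\left(L \right)} = - \frac{1}{25}$
$V{\left(17 \right)} \left(-229\right) = \left(- \frac{1}{25}\right) \left(-229\right) = \frac{229}{25}$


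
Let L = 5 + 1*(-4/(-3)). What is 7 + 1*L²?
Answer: 424/9 ≈ 47.111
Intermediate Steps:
L = 19/3 (L = 5 + 1*(-4*(-⅓)) = 5 + 1*(4/3) = 5 + 4/3 = 19/3 ≈ 6.3333)
7 + 1*L² = 7 + 1*(19/3)² = 7 + 1*(361/9) = 7 + 361/9 = 424/9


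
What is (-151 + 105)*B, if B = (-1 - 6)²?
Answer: -2254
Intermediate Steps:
B = 49 (B = (-7)² = 49)
(-151 + 105)*B = (-151 + 105)*49 = -46*49 = -2254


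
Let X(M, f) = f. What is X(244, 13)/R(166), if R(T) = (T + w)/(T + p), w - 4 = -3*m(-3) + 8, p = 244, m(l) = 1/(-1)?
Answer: 5330/181 ≈ 29.448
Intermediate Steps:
m(l) = -1 (m(l) = 1*(-1) = -1)
w = 15 (w = 4 + (-3*(-1) + 8) = 4 + (3 + 8) = 4 + 11 = 15)
R(T) = (15 + T)/(244 + T) (R(T) = (T + 15)/(T + 244) = (15 + T)/(244 + T))
X(244, 13)/R(166) = 13/(((15 + 166)/(244 + 166))) = 13/((181/410)) = 13/(((1/410)*181)) = 13/(181/410) = 13*(410/181) = 5330/181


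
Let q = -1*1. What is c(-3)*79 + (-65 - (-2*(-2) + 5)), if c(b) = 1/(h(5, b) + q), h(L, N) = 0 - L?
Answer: -523/6 ≈ -87.167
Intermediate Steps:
q = -1
h(L, N) = -L
c(b) = -1/6 (c(b) = 1/(-1*5 - 1) = 1/(-5 - 1) = 1/(-6) = -1/6)
c(-3)*79 + (-65 - (-2*(-2) + 5)) = -1/6*79 + (-65 - (-2*(-2) + 5)) = -79/6 + (-65 - (4 + 5)) = -79/6 + (-65 - 1*9) = -79/6 + (-65 - 9) = -79/6 - 74 = -523/6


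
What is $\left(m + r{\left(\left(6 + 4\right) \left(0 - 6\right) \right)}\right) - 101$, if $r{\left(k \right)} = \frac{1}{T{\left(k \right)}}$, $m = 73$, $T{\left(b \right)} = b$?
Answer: $- \frac{1681}{60} \approx -28.017$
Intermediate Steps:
$r{\left(k \right)} = \frac{1}{k}$
$\left(m + r{\left(\left(6 + 4\right) \left(0 - 6\right) \right)}\right) - 101 = \left(73 + \frac{1}{\left(6 + 4\right) \left(0 - 6\right)}\right) - 101 = \left(73 + \frac{1}{10 \left(0 - 6\right)}\right) - 101 = \left(73 + \frac{1}{10 \left(-6\right)}\right) - 101 = \left(73 + \frac{1}{-60}\right) - 101 = \left(73 - \frac{1}{60}\right) - 101 = \frac{4379}{60} - 101 = - \frac{1681}{60}$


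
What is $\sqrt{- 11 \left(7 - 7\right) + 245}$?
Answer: $7 \sqrt{5} \approx 15.652$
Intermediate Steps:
$\sqrt{- 11 \left(7 - 7\right) + 245} = \sqrt{\left(-11\right) 0 + 245} = \sqrt{0 + 245} = \sqrt{245} = 7 \sqrt{5}$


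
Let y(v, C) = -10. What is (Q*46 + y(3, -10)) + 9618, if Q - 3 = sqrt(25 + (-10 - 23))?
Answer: 9746 + 92*I*sqrt(2) ≈ 9746.0 + 130.11*I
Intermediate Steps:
Q = 3 + 2*I*sqrt(2) (Q = 3 + sqrt(25 + (-10 - 23)) = 3 + sqrt(25 - 33) = 3 + sqrt(-8) = 3 + 2*I*sqrt(2) ≈ 3.0 + 2.8284*I)
(Q*46 + y(3, -10)) + 9618 = ((3 + 2*I*sqrt(2))*46 - 10) + 9618 = ((138 + 92*I*sqrt(2)) - 10) + 9618 = (128 + 92*I*sqrt(2)) + 9618 = 9746 + 92*I*sqrt(2)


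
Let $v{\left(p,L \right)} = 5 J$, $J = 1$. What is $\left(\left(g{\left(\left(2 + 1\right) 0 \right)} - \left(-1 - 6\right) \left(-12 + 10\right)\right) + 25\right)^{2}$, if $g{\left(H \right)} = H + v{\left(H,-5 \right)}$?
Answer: $256$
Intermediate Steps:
$v{\left(p,L \right)} = 5$ ($v{\left(p,L \right)} = 5 \cdot 1 = 5$)
$g{\left(H \right)} = 5 + H$ ($g{\left(H \right)} = H + 5 = 5 + H$)
$\left(\left(g{\left(\left(2 + 1\right) 0 \right)} - \left(-1 - 6\right) \left(-12 + 10\right)\right) + 25\right)^{2} = \left(\left(\left(5 + \left(2 + 1\right) 0\right) - \left(-1 - 6\right) \left(-12 + 10\right)\right) + 25\right)^{2} = \left(\left(\left(5 + 3 \cdot 0\right) - \left(-7\right) \left(-2\right)\right) + 25\right)^{2} = \left(\left(\left(5 + 0\right) - 14\right) + 25\right)^{2} = \left(\left(5 - 14\right) + 25\right)^{2} = \left(-9 + 25\right)^{2} = 16^{2} = 256$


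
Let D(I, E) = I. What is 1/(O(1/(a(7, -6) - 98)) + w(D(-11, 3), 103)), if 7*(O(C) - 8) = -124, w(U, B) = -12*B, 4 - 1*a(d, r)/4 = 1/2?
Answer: -7/8720 ≈ -0.00080275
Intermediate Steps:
a(d, r) = 14 (a(d, r) = 16 - 4/2 = 16 - 4*1/2 = 16 - 2 = 14)
O(C) = -68/7 (O(C) = 8 + (1/7)*(-124) = 8 - 124/7 = -68/7)
1/(O(1/(a(7, -6) - 98)) + w(D(-11, 3), 103)) = 1/(-68/7 - 12*103) = 1/(-68/7 - 1236) = 1/(-8720/7) = -7/8720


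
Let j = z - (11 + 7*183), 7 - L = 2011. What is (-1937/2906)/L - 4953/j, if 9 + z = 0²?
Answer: 28846929709/7576534824 ≈ 3.8074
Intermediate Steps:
L = -2004 (L = 7 - 1*2011 = 7 - 2011 = -2004)
z = -9 (z = -9 + 0² = -9 + 0 = -9)
j = -1301 (j = -9 - (11 + 7*183) = -9 - (11 + 1281) = -9 - 1*1292 = -9 - 1292 = -1301)
(-1937/2906)/L - 4953/j = -1937/2906/(-2004) - 4953/(-1301) = -1937*1/2906*(-1/2004) - 4953*(-1/1301) = -1937/2906*(-1/2004) + 4953/1301 = 1937/5823624 + 4953/1301 = 28846929709/7576534824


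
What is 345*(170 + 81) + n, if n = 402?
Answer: 86997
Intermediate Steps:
345*(170 + 81) + n = 345*(170 + 81) + 402 = 345*251 + 402 = 86595 + 402 = 86997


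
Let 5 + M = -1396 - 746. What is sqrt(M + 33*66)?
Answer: sqrt(31) ≈ 5.5678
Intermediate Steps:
M = -2147 (M = -5 + (-1396 - 746) = -5 - 2142 = -2147)
sqrt(M + 33*66) = sqrt(-2147 + 33*66) = sqrt(-2147 + 2178) = sqrt(31)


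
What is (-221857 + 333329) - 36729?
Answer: 74743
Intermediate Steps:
(-221857 + 333329) - 36729 = 111472 - 36729 = 74743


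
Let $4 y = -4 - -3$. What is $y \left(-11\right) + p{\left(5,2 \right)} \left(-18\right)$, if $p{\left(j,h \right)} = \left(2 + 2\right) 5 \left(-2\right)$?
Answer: $\frac{2891}{4} \approx 722.75$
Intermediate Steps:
$p{\left(j,h \right)} = -40$ ($p{\left(j,h \right)} = 4 \cdot 5 \left(-2\right) = 20 \left(-2\right) = -40$)
$y = - \frac{1}{4}$ ($y = \frac{-4 - -3}{4} = \frac{-4 + 3}{4} = \frac{1}{4} \left(-1\right) = - \frac{1}{4} \approx -0.25$)
$y \left(-11\right) + p{\left(5,2 \right)} \left(-18\right) = \left(- \frac{1}{4}\right) \left(-11\right) - -720 = \frac{11}{4} + 720 = \frac{2891}{4}$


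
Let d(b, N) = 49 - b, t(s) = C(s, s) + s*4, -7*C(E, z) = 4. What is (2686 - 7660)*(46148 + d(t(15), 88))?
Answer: -1606417962/7 ≈ -2.2949e+8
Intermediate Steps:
C(E, z) = -4/7 (C(E, z) = -⅐*4 = -4/7)
t(s) = -4/7 + 4*s (t(s) = -4/7 + s*4 = -4/7 + 4*s)
(2686 - 7660)*(46148 + d(t(15), 88)) = (2686 - 7660)*(46148 + (49 - (-4/7 + 4*15))) = -4974*(46148 + (49 - (-4/7 + 60))) = -4974*(46148 + (49 - 1*416/7)) = -4974*(46148 + (49 - 416/7)) = -4974*(46148 - 73/7) = -4974*322963/7 = -1606417962/7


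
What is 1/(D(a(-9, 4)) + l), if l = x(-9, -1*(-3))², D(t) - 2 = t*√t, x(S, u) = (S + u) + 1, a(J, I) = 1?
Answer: 1/28 ≈ 0.035714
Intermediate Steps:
x(S, u) = 1 + S + u
D(t) = 2 + t^(3/2) (D(t) = 2 + t*√t = 2 + t^(3/2))
l = 25 (l = (1 - 9 - 1*(-3))² = (1 - 9 + 3)² = (-5)² = 25)
1/(D(a(-9, 4)) + l) = 1/((2 + 1^(3/2)) + 25) = 1/((2 + 1) + 25) = 1/(3 + 25) = 1/28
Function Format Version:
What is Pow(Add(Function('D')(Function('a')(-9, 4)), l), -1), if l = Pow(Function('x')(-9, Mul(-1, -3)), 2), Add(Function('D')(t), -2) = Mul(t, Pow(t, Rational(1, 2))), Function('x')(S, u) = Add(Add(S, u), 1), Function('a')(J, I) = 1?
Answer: Rational(1, 28) ≈ 0.035714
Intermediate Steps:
Function('x')(S, u) = Add(1, S, u)
Function('D')(t) = Add(2, Pow(t, Rational(3, 2))) (Function('D')(t) = Add(2, Mul(t, Pow(t, Rational(1, 2)))) = Add(2, Pow(t, Rational(3, 2))))
l = 25 (l = Pow(Add(1, -9, Mul(-1, -3)), 2) = Pow(Add(1, -9, 3), 2) = Pow(-5, 2) = 25)
Pow(Add(Function('D')(Function('a')(-9, 4)), l), -1) = Pow(Add(Add(2, Pow(1, Rational(3, 2))), 25), -1) = Pow(Add(Add(2, 1), 25), -1) = Pow(Add(3, 25), -1) = Pow(28, -1) = Rational(1, 28)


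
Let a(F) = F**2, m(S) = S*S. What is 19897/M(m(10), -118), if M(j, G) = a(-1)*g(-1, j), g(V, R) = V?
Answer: -19897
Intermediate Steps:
m(S) = S**2
M(j, G) = -1 (M(j, G) = (-1)**2*(-1) = 1*(-1) = -1)
19897/M(m(10), -118) = 19897/(-1) = 19897*(-1) = -19897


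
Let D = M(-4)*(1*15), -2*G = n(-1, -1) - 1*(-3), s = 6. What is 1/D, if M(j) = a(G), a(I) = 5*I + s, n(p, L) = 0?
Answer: -2/45 ≈ -0.044444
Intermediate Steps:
G = -3/2 (G = -(0 - 1*(-3))/2 = -(0 + 3)/2 = -½*3 = -3/2 ≈ -1.5000)
a(I) = 6 + 5*I (a(I) = 5*I + 6 = 6 + 5*I)
M(j) = -3/2 (M(j) = 6 + 5*(-3/2) = 6 - 15/2 = -3/2)
D = -45/2 (D = -3*15/2 = -3/2*15 = -45/2 ≈ -22.500)
1/D = 1/(-45/2) = -2/45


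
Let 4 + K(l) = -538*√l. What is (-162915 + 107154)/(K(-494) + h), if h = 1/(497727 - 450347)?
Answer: 500700893277420/320982726425889761 - 67344625488919200*I*√494/320982726425889761 ≈ 0.0015599 - 4.6632*I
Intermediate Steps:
K(l) = -4 - 538*√l
h = 1/47380 ≈ 2.1106e-5
(-162915 + 107154)/(K(-494) + h) = (-162915 + 107154)/((-4 - 538*I*√494) + 1/47380) = -55761/((-4 - 538*I*√494) + 1/47380) = -55761/(-189519/47380 - 538*I*√494)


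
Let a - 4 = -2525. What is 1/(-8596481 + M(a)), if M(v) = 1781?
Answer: -1/8594700 ≈ -1.1635e-7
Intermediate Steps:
a = -2521 (a = 4 - 2525 = -2521)
1/(-8596481 + M(a)) = 1/(-8596481 + 1781) = 1/(-8594700) = -1/8594700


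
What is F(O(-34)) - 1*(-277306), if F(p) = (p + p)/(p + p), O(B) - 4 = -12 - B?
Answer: 277307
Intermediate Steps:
O(B) = -8 - B (O(B) = 4 + (-12 - B) = -8 - B)
F(p) = 1 (F(p) = (2*p)/((2*p)) = (2*p)*(1/(2*p)) = 1)
F(O(-34)) - 1*(-277306) = 1 - 1*(-277306) = 1 + 277306 = 277307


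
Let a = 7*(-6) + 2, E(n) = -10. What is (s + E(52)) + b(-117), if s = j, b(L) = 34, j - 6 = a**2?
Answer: 1630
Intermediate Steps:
a = -40 (a = -42 + 2 = -40)
j = 1606 (j = 6 + (-40)**2 = 6 + 1600 = 1606)
s = 1606
(s + E(52)) + b(-117) = (1606 - 10) + 34 = 1596 + 34 = 1630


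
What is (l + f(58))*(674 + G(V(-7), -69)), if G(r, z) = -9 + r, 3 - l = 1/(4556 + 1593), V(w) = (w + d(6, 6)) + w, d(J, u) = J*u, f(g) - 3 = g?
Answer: 270358545/6149 ≈ 43968.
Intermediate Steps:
f(g) = 3 + g
V(w) = 36 + 2*w (V(w) = (w + 6*6) + w = (w + 36) + w = (36 + w) + w = 36 + 2*w)
l = 18446/6149 (l = 3 - 1/(4556 + 1593) = 3 - 1/6149 = 18446/6149 ≈ 2.9998)
(l + f(58))*(674 + G(V(-7), -69)) = (18446/6149 + (3 + 58))*(674 + (-9 + (36 + 2*(-7)))) = (18446/6149 + 61)*(674 + (-9 + (36 - 14))) = 393535*(674 + (-9 + 22))/6149 = 393535*(674 + 13)/6149 = (393535/6149)*687 = 270358545/6149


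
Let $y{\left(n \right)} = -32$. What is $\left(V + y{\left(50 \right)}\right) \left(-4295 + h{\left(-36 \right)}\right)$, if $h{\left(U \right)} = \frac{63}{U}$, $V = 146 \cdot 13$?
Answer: $- \frac{16035471}{2} \approx -8.0177 \cdot 10^{6}$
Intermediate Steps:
$V = 1898$
$\left(V + y{\left(50 \right)}\right) \left(-4295 + h{\left(-36 \right)}\right) = \left(1898 - 32\right) \left(-4295 + \frac{63}{-36}\right) = 1866 \left(-4295 + 63 \left(- \frac{1}{36}\right)\right) = 1866 \left(-4295 - \frac{7}{4}\right) = 1866 \left(- \frac{17187}{4}\right) = - \frac{16035471}{2}$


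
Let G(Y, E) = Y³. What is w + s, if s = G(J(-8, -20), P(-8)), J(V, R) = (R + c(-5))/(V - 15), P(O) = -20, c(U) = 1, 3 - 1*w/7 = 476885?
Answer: -40615556199/12167 ≈ -3.3382e+6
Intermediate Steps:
w = -3338174 (w = 21 - 7*476885 = 21 - 3338195 = -3338174)
J(V, R) = (1 + R)/(-15 + V) (J(V, R) = (R + 1)/(V - 15) = (1 + R)/(-15 + V))
s = 6859/12167 (s = ((1 - 20)/(-15 - 8))³ = (-19/(-23))³ = (-1/23*(-19))³ = (19/23)³ = 6859/12167 ≈ 0.56374)
w + s = -3338174 + 6859/12167 = -40615556199/12167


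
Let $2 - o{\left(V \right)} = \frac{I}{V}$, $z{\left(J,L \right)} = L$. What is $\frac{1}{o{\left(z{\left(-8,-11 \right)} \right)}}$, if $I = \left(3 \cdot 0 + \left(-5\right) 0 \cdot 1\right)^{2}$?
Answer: $\frac{1}{2} \approx 0.5$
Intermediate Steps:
$I = 0$ ($I = \left(0 + 0 \cdot 1\right)^{2} = \left(0 + 0\right)^{2} = 0^{2} = 0$)
$o{\left(V \right)} = 2$ ($o{\left(V \right)} = 2 - \frac{0}{V} = 2 - 0 = 2 + 0 = 2$)
$\frac{1}{o{\left(z{\left(-8,-11 \right)} \right)}} = \frac{1}{2}$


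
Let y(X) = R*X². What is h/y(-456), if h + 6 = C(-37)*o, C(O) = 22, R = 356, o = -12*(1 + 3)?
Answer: -59/4112512 ≈ -1.4346e-5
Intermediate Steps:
o = -48 (o = -12*4 = -48)
y(X) = 356*X²
h = -1062 (h = -6 + 22*(-48) = -6 - 1056 = -1062)
h/y(-456) = -1062/(356*(-456)²) = -1062/(356*207936) = -1062/74025216 = -1062*1/74025216 = -59/4112512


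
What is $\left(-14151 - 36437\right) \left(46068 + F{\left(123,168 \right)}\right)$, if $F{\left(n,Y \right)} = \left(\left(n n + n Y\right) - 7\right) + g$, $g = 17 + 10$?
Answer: $-4142196028$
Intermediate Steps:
$g = 27$
$F{\left(n,Y \right)} = 20 + n^{2} + Y n$ ($F{\left(n,Y \right)} = \left(\left(n n + n Y\right) - 7\right) + 27 = \left(\left(n^{2} + Y n\right) - 7\right) + 27 = \left(-7 + n^{2} + Y n\right) + 27 = 20 + n^{2} + Y n$)
$\left(-14151 - 36437\right) \left(46068 + F{\left(123,168 \right)}\right) = \left(-14151 - 36437\right) \left(46068 + \left(20 + 123^{2} + 168 \cdot 123\right)\right) = - 50588 \left(46068 + \left(20 + 15129 + 20664\right)\right) = - 50588 \left(46068 + 35813\right) = \left(-50588\right) 81881 = -4142196028$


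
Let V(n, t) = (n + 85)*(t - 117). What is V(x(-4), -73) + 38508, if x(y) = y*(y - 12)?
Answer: 10198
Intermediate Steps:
x(y) = y*(-12 + y)
V(n, t) = (-117 + t)*(85 + n) (V(n, t) = (85 + n)*(-117 + t) = (-117 + t)*(85 + n))
V(x(-4), -73) + 38508 = (-9945 - (-468)*(-12 - 4) + 85*(-73) - 4*(-12 - 4)*(-73)) + 38508 = (-9945 - (-468)*(-16) - 6205 - 4*(-16)*(-73)) + 38508 = (-9945 - 117*64 - 6205 + 64*(-73)) + 38508 = (-9945 - 7488 - 6205 - 4672) + 38508 = -28310 + 38508 = 10198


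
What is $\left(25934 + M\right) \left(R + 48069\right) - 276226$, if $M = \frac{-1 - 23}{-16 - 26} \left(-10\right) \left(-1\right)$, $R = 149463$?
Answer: $\frac{35865531914}{7} \approx 5.1236 \cdot 10^{9}$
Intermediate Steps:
$M = \frac{40}{7}$ ($M = - \frac{24}{-42} \left(-10\right) \left(-1\right) = \left(-24\right) \left(- \frac{1}{42}\right) \left(-10\right) \left(-1\right) = \frac{4}{7} \left(-10\right) \left(-1\right) = \left(- \frac{40}{7}\right) \left(-1\right) = \frac{40}{7} \approx 5.7143$)
$\left(25934 + M\right) \left(R + 48069\right) - 276226 = \left(25934 + \frac{40}{7}\right) \left(149463 + 48069\right) - 276226 = \frac{181578}{7} \cdot 197532 - 276226 = \frac{35867465496}{7} - 276226 = \frac{35865531914}{7}$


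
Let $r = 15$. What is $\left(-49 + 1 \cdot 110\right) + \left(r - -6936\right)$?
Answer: $7012$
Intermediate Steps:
$\left(-49 + 1 \cdot 110\right) + \left(r - -6936\right) = \left(-49 + 1 \cdot 110\right) + \left(15 - -6936\right) = \left(-49 + 110\right) + \left(15 + 6936\right) = 61 + 6951 = 7012$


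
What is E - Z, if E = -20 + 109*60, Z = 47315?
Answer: -40795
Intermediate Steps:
E = 6520 (E = -20 + 6540 = 6520)
E - Z = 6520 - 1*47315 = 6520 - 47315 = -40795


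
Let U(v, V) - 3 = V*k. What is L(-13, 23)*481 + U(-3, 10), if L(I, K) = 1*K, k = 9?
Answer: 11156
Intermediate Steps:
L(I, K) = K
U(v, V) = 3 + 9*V (U(v, V) = 3 + V*9 = 3 + 9*V)
L(-13, 23)*481 + U(-3, 10) = 23*481 + (3 + 9*10) = 11063 + (3 + 90) = 11063 + 93 = 11156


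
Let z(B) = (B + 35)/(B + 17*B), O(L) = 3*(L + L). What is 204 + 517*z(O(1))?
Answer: 43229/108 ≈ 400.27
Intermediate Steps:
O(L) = 6*L (O(L) = 3*(2*L) = 6*L)
z(B) = (35 + B)/(18*B) (z(B) = (35 + B)/((18*B)) = (35 + B)*(1/(18*B)) = (35 + B)/(18*B))
204 + 517*z(O(1)) = 204 + 517*((35 + 6*1)/(18*((6*1)))) = 204 + 517*((1/18)*(35 + 6)/6) = 204 + 517*((1/18)*(⅙)*41) = 204 + 517*(41/108) = 204 + 21197/108 = 43229/108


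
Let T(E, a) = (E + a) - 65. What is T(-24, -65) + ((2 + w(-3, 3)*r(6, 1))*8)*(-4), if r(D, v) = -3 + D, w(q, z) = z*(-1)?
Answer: 70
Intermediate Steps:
w(q, z) = -z
T(E, a) = -65 + E + a
T(-24, -65) + ((2 + w(-3, 3)*r(6, 1))*8)*(-4) = (-65 - 24 - 65) + ((2 + (-1*3)*(-3 + 6))*8)*(-4) = -154 + ((2 - 3*3)*8)*(-4) = -154 + ((2 - 9)*8)*(-4) = -154 - 7*8*(-4) = -154 - 56*(-4) = -154 + 224 = 70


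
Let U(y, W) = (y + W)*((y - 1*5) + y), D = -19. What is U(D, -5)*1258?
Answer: 1298256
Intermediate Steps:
U(y, W) = (-5 + 2*y)*(W + y) (U(y, W) = (W + y)*((y - 5) + y) = (W + y)*((-5 + y) + y) = (W + y)*(-5 + 2*y) = (-5 + 2*y)*(W + y))
U(D, -5)*1258 = (-5*(-5) - 5*(-19) + 2*(-19)² + 2*(-5)*(-19))*1258 = (25 + 95 + 2*361 + 190)*1258 = (25 + 95 + 722 + 190)*1258 = 1032*1258 = 1298256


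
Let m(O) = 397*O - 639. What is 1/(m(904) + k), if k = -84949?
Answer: 1/273300 ≈ 3.6590e-6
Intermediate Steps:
m(O) = -639 + 397*O
1/(m(904) + k) = 1/((-639 + 397*904) - 84949) = 1/((-639 + 358888) - 84949) = 1/(358249 - 84949) = 1/273300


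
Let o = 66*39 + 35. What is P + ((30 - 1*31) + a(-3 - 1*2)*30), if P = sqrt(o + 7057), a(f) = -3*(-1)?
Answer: 89 + 3*sqrt(1074) ≈ 187.32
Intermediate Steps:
o = 2609 (o = 2574 + 35 = 2609)
a(f) = 3
P = 3*sqrt(1074) (P = sqrt(2609 + 7057) = sqrt(9666) = 3*sqrt(1074) ≈ 98.316)
P + ((30 - 1*31) + a(-3 - 1*2)*30) = 3*sqrt(1074) + ((30 - 1*31) + 3*30) = 3*sqrt(1074) + ((30 - 31) + 90) = 3*sqrt(1074) + (-1 + 90) = 3*sqrt(1074) + 89 = 89 + 3*sqrt(1074)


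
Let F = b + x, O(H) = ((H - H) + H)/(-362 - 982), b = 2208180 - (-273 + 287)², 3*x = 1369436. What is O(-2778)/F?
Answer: 1389/1790518912 ≈ 7.7575e-7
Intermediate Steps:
x = 1369436/3 (x = (⅓)*1369436 = 1369436/3 ≈ 4.5648e+5)
b = 2207984 (b = 2208180 - 1*14² = 2208180 - 1*196 = 2208180 - 196 = 2207984)
O(H) = -H/1344 (O(H) = (0 + H)/(-1344) = H*(-1/1344) = -H/1344)
F = 7993388/3 (F = 2207984 + 1369436/3 = 7993388/3 ≈ 2.6645e+6)
O(-2778)/F = (-1/1344*(-2778))/(7993388/3) = (463/224)*(3/7993388) = 1389/1790518912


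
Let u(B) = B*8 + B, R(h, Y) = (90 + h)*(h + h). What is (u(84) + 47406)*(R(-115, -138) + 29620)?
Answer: 1703489940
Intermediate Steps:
R(h, Y) = 2*h*(90 + h) (R(h, Y) = (90 + h)*(2*h) = 2*h*(90 + h))
u(B) = 9*B (u(B) = 8*B + B = 9*B)
(u(84) + 47406)*(R(-115, -138) + 29620) = (9*84 + 47406)*(2*(-115)*(90 - 115) + 29620) = (756 + 47406)*(2*(-115)*(-25) + 29620) = 48162*(5750 + 29620) = 48162*35370 = 1703489940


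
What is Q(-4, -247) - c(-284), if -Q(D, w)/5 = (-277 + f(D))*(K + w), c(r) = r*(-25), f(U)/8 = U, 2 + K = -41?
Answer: -455150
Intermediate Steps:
K = -43 (K = -2 - 41 = -43)
f(U) = 8*U
c(r) = -25*r
Q(D, w) = -5*(-277 + 8*D)*(-43 + w)
Q(-4, -247) - c(-284) = (-59555 + 1385*(-247) + 1720*(-4) - 40*(-4)*(-247)) - (-25)*(-284) = (-59555 - 342095 - 6880 - 39520) - 1*7100 = -448050 - 7100 = -455150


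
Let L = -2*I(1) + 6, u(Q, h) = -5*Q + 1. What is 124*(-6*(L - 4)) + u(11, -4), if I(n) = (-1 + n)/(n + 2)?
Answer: -1542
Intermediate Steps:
I(n) = (-1 + n)/(2 + n)
u(Q, h) = 1 - 5*Q
L = 6 (L = -2*(-1 + 1)/(2 + 1) + 6 = -2*0/3 + 6 = -2*0 + 6 = 0 + 6 = 6)
124*(-6*(L - 4)) + u(11, -4) = 124*(-6*(6 - 4)) + (1 - 5*11) = 124*(-6*2) + (1 - 55) = 124*(-12) - 54 = -1488 - 54 = -1542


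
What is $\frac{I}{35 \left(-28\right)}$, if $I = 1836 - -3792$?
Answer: $- \frac{201}{35} \approx -5.7429$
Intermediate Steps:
$I = 5628$ ($I = 1836 + 3792 = 5628$)
$\frac{I}{35 \left(-28\right)} = \frac{5628}{35 \left(-28\right)} = \frac{5628}{-980} = 5628 \left(- \frac{1}{980}\right) = - \frac{201}{35}$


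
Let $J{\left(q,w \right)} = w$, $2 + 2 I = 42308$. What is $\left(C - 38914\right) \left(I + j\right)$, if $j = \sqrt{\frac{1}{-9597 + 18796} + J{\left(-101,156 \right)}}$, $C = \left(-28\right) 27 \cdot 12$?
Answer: $-1015047858 - \frac{47986 \sqrt{13200978955}}{9199} \approx -1.0156 \cdot 10^{9}$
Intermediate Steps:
$I = 21153$ ($I = -1 + \frac{1}{2} \cdot 42308 = -1 + 21154 = 21153$)
$C = -9072$ ($C = \left(-756\right) 12 = -9072$)
$j = \frac{\sqrt{13200978955}}{9199}$ ($j = \sqrt{\frac{1}{-9597 + 18796} + 156} = \sqrt{\frac{1}{9199} + 156} = \sqrt{\frac{1435045}{9199}} = \frac{\sqrt{13200978955}}{9199} \approx 12.49$)
$\left(C - 38914\right) \left(I + j\right) = \left(-9072 - 38914\right) \left(21153 + \frac{\sqrt{13200978955}}{9199}\right) = - 47986 \left(21153 + \frac{\sqrt{13200978955}}{9199}\right) = -1015047858 - \frac{47986 \sqrt{13200978955}}{9199}$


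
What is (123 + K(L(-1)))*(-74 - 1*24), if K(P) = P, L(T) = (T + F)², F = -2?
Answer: -12936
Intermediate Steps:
L(T) = (-2 + T)² (L(T) = (T - 2)² = (-2 + T)²)
(123 + K(L(-1)))*(-74 - 1*24) = (123 + (-2 - 1)²)*(-74 - 1*24) = (123 + (-3)²)*(-74 - 24) = (123 + 9)*(-98) = 132*(-98) = -12936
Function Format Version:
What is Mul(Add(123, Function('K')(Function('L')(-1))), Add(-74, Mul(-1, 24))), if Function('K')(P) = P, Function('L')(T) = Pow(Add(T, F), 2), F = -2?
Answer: -12936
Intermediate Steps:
Function('L')(T) = Pow(Add(-2, T), 2) (Function('L')(T) = Pow(Add(T, -2), 2) = Pow(Add(-2, T), 2))
Mul(Add(123, Function('K')(Function('L')(-1))), Add(-74, Mul(-1, 24))) = Mul(Add(123, Pow(Add(-2, -1), 2)), Add(-74, Mul(-1, 24))) = Mul(Add(123, Pow(-3, 2)), Add(-74, -24)) = Mul(Add(123, 9), -98) = Mul(132, -98) = -12936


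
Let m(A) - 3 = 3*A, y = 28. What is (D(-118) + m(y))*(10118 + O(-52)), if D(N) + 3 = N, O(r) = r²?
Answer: -435948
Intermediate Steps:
D(N) = -3 + N
m(A) = 3 + 3*A
(D(-118) + m(y))*(10118 + O(-52)) = ((-3 - 118) + (3 + 3*28))*(10118 + (-52)²) = (-121 + (3 + 84))*(10118 + 2704) = (-121 + 87)*12822 = -34*12822 = -435948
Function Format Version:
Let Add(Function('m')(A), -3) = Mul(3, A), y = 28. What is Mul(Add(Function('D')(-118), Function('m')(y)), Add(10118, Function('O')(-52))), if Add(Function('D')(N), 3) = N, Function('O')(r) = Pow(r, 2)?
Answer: -435948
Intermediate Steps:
Function('D')(N) = Add(-3, N)
Function('m')(A) = Add(3, Mul(3, A))
Mul(Add(Function('D')(-118), Function('m')(y)), Add(10118, Function('O')(-52))) = Mul(Add(Add(-3, -118), Add(3, Mul(3, 28))), Add(10118, Pow(-52, 2))) = Mul(Add(-121, Add(3, 84)), Add(10118, 2704)) = Mul(Add(-121, 87), 12822) = Mul(-34, 12822) = -435948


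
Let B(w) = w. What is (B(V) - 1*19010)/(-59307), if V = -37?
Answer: 6349/19769 ≈ 0.32116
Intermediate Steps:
(B(V) - 1*19010)/(-59307) = (-37 - 1*19010)/(-59307) = (-37 - 19010)*(-1/59307) = -19047*(-1/59307) = 6349/19769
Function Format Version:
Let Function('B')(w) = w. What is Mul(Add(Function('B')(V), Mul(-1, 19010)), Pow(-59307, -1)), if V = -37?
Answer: Rational(6349, 19769) ≈ 0.32116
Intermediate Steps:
Mul(Add(Function('B')(V), Mul(-1, 19010)), Pow(-59307, -1)) = Mul(Add(-37, Mul(-1, 19010)), Pow(-59307, -1)) = Mul(Add(-37, -19010), Rational(-1, 59307)) = Mul(-19047, Rational(-1, 59307)) = Rational(6349, 19769)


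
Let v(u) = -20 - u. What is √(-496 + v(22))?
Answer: I*√538 ≈ 23.195*I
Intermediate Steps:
√(-496 + v(22)) = √(-496 + (-20 - 1*22)) = √(-496 + (-20 - 22)) = √(-496 - 42) = √(-538) = I*√538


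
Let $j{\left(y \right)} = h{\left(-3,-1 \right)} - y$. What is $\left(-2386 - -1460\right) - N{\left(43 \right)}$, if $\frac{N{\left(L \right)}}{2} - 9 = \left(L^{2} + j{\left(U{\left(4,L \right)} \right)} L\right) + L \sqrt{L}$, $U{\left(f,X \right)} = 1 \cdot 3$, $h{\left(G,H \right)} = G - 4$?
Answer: $-3782 - 86 \sqrt{43} \approx -4345.9$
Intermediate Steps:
$h{\left(G,H \right)} = -4 + G$ ($h{\left(G,H \right)} = G - 4 = -4 + G$)
$U{\left(f,X \right)} = 3$
$j{\left(y \right)} = -7 - y$ ($j{\left(y \right)} = \left(-4 - 3\right) - y = -7 - y$)
$N{\left(L \right)} = 18 - 20 L + 2 L^{2} + 2 L^{\frac{3}{2}}$ ($N{\left(L \right)} = 18 + 2 \left(\left(L^{2} + \left(-7 - 3\right) L\right) + L \sqrt{L}\right) = 18 + 2 \left(\left(L^{2} + \left(-7 - 3\right) L\right) + L^{\frac{3}{2}}\right) = 18 + 2 \left(\left(L^{2} - 10 L\right) + L^{\frac{3}{2}}\right) = 18 + 2 \left(L^{2} + L^{\frac{3}{2}} - 10 L\right) = 18 + \left(- 20 L + 2 L^{2} + 2 L^{\frac{3}{2}}\right) = 18 - 20 L + 2 L^{2} + 2 L^{\frac{3}{2}}$)
$\left(-2386 - -1460\right) - N{\left(43 \right)} = \left(-2386 - -1460\right) - \left(18 - 860 + 2 \cdot 43^{2} + 2 \cdot 43^{\frac{3}{2}}\right) = \left(-2386 + 1460\right) - \left(18 - 860 + 2 \cdot 1849 + 2 \cdot 43 \sqrt{43}\right) = -926 - \left(18 - 860 + 3698 + 86 \sqrt{43}\right) = -926 - \left(2856 + 86 \sqrt{43}\right) = -3782 - 86 \sqrt{43}$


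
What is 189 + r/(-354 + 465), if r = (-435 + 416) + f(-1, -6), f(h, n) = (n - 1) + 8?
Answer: 6987/37 ≈ 188.84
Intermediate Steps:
f(h, n) = 7 + n (f(h, n) = (-1 + n) + 8 = 7 + n)
r = -18 (r = (-435 + 416) + (7 - 6) = -19 + 1 = -18)
189 + r/(-354 + 465) = 189 - 18/(-354 + 465) = 189 - 18/111 = 189 - 18*1/111 = 189 - 6/37 = 6987/37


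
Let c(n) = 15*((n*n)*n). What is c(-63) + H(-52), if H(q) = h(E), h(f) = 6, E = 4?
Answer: -3750699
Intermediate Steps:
c(n) = 15*n³ (c(n) = 15*(n²*n) = 15*n³)
H(q) = 6
c(-63) + H(-52) = 15*(-63)³ + 6 = 15*(-250047) + 6 = -3750705 + 6 = -3750699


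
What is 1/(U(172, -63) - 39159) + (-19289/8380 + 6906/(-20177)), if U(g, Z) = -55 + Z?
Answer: -17559597372201/6641083203020 ≈ -2.6441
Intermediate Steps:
1/(U(172, -63) - 39159) + (-19289/8380 + 6906/(-20177)) = 1/((-55 - 63) - 39159) + (-19289/8380 + 6906/(-20177)) = 1/(-118 - 39159) + (-19289*1/8380 + 6906*(-1/20177)) = 1/(-39277) + (-19289/8380 - 6906/20177) = -1/39277 - 447066433/169083260 = -17559597372201/6641083203020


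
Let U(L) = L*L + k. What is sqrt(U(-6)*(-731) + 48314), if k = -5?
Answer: sqrt(25653) ≈ 160.17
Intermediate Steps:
U(L) = -5 + L**2 (U(L) = L*L - 5 = L**2 - 5 = -5 + L**2)
sqrt(U(-6)*(-731) + 48314) = sqrt((-5 + (-6)**2)*(-731) + 48314) = sqrt((-5 + 36)*(-731) + 48314) = sqrt(31*(-731) + 48314) = sqrt(-22661 + 48314) = sqrt(25653)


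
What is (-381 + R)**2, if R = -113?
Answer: 244036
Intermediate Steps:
(-381 + R)**2 = (-381 - 113)**2 = (-494)**2 = 244036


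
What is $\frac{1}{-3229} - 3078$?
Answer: $- \frac{9938863}{3229} \approx -3078.0$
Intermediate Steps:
$\frac{1}{-3229} - 3078 = - \frac{1}{3229} - 3078 = - \frac{9938863}{3229}$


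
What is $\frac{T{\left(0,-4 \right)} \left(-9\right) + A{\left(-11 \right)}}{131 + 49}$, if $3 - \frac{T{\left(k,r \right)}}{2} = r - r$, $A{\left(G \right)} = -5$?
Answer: $- \frac{59}{180} \approx -0.32778$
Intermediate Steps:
$T{\left(k,r \right)} = 6$ ($T{\left(k,r \right)} = 6 - 2 \left(r - r\right) = 6 - 0 = 6 + 0 = 6$)
$\frac{T{\left(0,-4 \right)} \left(-9\right) + A{\left(-11 \right)}}{131 + 49} = \frac{6 \left(-9\right) - 5}{131 + 49} = \frac{-54 - 5}{180} = \frac{1}{180} \left(-59\right) = - \frac{59}{180}$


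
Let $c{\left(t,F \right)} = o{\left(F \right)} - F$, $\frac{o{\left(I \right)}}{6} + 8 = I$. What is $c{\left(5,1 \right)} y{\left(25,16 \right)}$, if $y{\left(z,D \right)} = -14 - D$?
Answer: $1290$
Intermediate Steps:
$o{\left(I \right)} = -48 + 6 I$
$c{\left(t,F \right)} = -48 + 5 F$ ($c{\left(t,F \right)} = \left(-48 + 6 F\right) - F = -48 + 5 F$)
$c{\left(5,1 \right)} y{\left(25,16 \right)} = \left(-48 + 5 \cdot 1\right) \left(-14 - 16\right) = \left(-48 + 5\right) \left(-14 - 16\right) = \left(-43\right) \left(-30\right) = 1290$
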